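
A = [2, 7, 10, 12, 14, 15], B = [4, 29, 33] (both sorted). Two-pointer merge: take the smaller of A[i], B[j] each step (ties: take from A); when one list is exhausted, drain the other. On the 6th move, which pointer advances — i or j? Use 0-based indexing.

[i=0,j=0] A[i]=2<=B[j]=4 take 2 → i++
[i=1,j=0] A[i]=7>B[j]=4 take 4 → j++
[i=1,j=1] A[i]=7<=B[j]=29 take 7 → i++
[i=2,j=1] A[i]=10<=B[j]=29 take 10 → i++
[i=3,j=1] A[i]=12<=B[j]=29 take 12 → i++
[i=4,j=1] A[i]=14<=B[j]=29 take 14 → i++

i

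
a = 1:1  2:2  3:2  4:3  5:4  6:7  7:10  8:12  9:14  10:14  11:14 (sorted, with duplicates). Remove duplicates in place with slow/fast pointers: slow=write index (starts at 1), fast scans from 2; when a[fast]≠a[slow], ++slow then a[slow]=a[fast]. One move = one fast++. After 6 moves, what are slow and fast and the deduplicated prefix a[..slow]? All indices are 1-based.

slow=6, fast=8, prefix=[1, 2, 3, 4, 7, 10]

slow=1 fast=2: a[fast]=2≠a[slow]=1 write a[2]=2, slow++,fast++
slow=2 fast=3: a[fast]=2=a[slow] dup, fast++
slow=2 fast=4: a[fast]=3≠a[slow]=2 write a[3]=3, slow++,fast++
slow=3 fast=5: a[fast]=4≠a[slow]=3 write a[4]=4, slow++,fast++
slow=4 fast=6: a[fast]=7≠a[slow]=4 write a[5]=7, slow++,fast++
slow=5 fast=7: a[fast]=10≠a[slow]=7 write a[6]=10, slow++,fast++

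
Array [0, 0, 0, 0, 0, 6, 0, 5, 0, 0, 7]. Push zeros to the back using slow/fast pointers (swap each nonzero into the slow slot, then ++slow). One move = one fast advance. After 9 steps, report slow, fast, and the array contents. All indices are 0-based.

(s=0,f=0) a[fast]=0 → fast++
(s=0,f=1) a[fast]=0 → fast++
(s=0,f=2) a[fast]=0 → fast++
(s=0,f=3) a[fast]=0 → fast++
(s=0,f=4) a[fast]=0 → fast++
(s=0,f=5) a[fast]=6≠0 swap→a[0]=6 → slow++,fast++
(s=1,f=6) a[fast]=0 → fast++
(s=1,f=7) a[fast]=5≠0 swap→a[1]=5 → slow++,fast++
(s=2,f=8) a[fast]=0 → fast++

slow=2, fast=9, a=[6, 5, 0, 0, 0, 0, 0, 0, 0, 0, 7]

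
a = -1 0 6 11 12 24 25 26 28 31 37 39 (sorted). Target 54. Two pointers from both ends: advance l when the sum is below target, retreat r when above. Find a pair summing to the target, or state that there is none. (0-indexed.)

[0,11] -1+39=38 <54 → l++
[1,11] 0+39=39 <54 → l++
[2,11] 6+39=45 <54 → l++
[3,11] 11+39=50 <54 → l++
[4,11] 12+39=51 <54 → l++
[5,11] 24+39=63 >54 → r--
[5,10] 24+37=61 >54 → r--
[5,9] 24+31=55 >54 → r--
[5,8] 24+28=52 <54 → l++
[6,8] 25+28=53 <54 → l++
[7,8] 26+28=54 → found

(26, 28)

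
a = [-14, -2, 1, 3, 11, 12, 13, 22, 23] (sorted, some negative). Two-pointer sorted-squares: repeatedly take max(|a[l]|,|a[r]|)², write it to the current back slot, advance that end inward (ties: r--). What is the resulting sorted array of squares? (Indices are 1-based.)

[1,9] |-14|<=|23| out[9]=529 → r--
[1,8] |-14|<=|22| out[8]=484 → r--
[1,7] |-14|>|13| out[7]=196 → l++
[2,7] |-2|<=|13| out[6]=169 → r--
[2,6] |-2|<=|12| out[5]=144 → r--
[2,5] |-2|<=|11| out[4]=121 → r--
[2,4] |-2|<=|3| out[3]=9 → r--
[2,3] |-2|>|1| out[2]=4 → l++
[3,3] |1|<=|1| out[1]=1 → r--

[1, 4, 9, 121, 144, 169, 196, 484, 529]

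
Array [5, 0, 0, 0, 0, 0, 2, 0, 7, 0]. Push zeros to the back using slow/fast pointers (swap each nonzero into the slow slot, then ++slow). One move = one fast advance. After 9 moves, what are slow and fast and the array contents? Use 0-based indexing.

slow=3, fast=9, a=[5, 2, 7, 0, 0, 0, 0, 0, 0, 0]

(s=0,f=0) a[fast]=5≠0 swap→a[0]=5 → slow++,fast++
(s=1,f=1) a[fast]=0 → fast++
(s=1,f=2) a[fast]=0 → fast++
(s=1,f=3) a[fast]=0 → fast++
(s=1,f=4) a[fast]=0 → fast++
(s=1,f=5) a[fast]=0 → fast++
(s=1,f=6) a[fast]=2≠0 swap→a[1]=2 → slow++,fast++
(s=2,f=7) a[fast]=0 → fast++
(s=2,f=8) a[fast]=7≠0 swap→a[2]=7 → slow++,fast++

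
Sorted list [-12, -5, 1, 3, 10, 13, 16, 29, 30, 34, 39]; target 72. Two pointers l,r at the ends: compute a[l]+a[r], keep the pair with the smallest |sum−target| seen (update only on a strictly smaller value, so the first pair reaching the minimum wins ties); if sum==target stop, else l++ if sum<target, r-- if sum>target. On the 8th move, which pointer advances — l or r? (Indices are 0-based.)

l

[0,10] -12+39=27 d=45 * → l++
[1,10] -5+39=34 d=38 * → l++
[2,10] 1+39=40 d=32 * → l++
[3,10] 3+39=42 d=30 * → l++
[4,10] 10+39=49 d=23 * → l++
[5,10] 13+39=52 d=20 * → l++
[6,10] 16+39=55 d=17 * → l++
[7,10] 29+39=68 d=4 * → l++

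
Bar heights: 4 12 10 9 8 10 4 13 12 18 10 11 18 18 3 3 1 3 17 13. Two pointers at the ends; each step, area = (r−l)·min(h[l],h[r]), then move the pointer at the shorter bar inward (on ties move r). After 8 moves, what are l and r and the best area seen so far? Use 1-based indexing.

l=8, r=19, best area=216

l=1 r=20: min(4,13)*19=76 best=76 *, l++
l=2 r=20: min(12,13)*18=216 best=216 *, l++
l=3 r=20: min(10,13)*17=170 best=216, l++
l=4 r=20: min(9,13)*16=144 best=216, l++
l=5 r=20: min(8,13)*15=120 best=216, l++
l=6 r=20: min(10,13)*14=140 best=216, l++
l=7 r=20: min(4,13)*13=52 best=216, l++
l=8 r=20: min(13,13)*12=156 best=216, r--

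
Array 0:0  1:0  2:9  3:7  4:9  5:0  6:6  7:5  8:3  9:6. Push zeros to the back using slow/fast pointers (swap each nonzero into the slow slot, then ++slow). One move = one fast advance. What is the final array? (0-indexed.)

[9, 7, 9, 6, 5, 3, 6, 0, 0, 0]

slow=0 fast=0: a[fast]=0, fast++
slow=0 fast=1: a[fast]=0, fast++
slow=0 fast=2: a[fast]=9≠0 swap→a[0]=9, slow++,fast++
slow=1 fast=3: a[fast]=7≠0 swap→a[1]=7, slow++,fast++
slow=2 fast=4: a[fast]=9≠0 swap→a[2]=9, slow++,fast++
slow=3 fast=5: a[fast]=0, fast++
slow=3 fast=6: a[fast]=6≠0 swap→a[3]=6, slow++,fast++
slow=4 fast=7: a[fast]=5≠0 swap→a[4]=5, slow++,fast++
slow=5 fast=8: a[fast]=3≠0 swap→a[5]=3, slow++,fast++
slow=6 fast=9: a[fast]=6≠0 swap→a[6]=6, slow++,fast++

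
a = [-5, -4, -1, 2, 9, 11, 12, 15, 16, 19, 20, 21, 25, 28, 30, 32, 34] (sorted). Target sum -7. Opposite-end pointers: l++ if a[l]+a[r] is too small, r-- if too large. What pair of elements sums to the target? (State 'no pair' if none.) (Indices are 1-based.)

no pair

[1,17] -5+34=29 >-7 → r--
[1,16] -5+32=27 >-7 → r--
[1,15] -5+30=25 >-7 → r--
[1,14] -5+28=23 >-7 → r--
[1,13] -5+25=20 >-7 → r--
[1,12] -5+21=16 >-7 → r--
[1,11] -5+20=15 >-7 → r--
[1,10] -5+19=14 >-7 → r--
[1,9] -5+16=11 >-7 → r--
[1,8] -5+15=10 >-7 → r--
[1,7] -5+12=7 >-7 → r--
[1,6] -5+11=6 >-7 → r--
[1,5] -5+9=4 >-7 → r--
[1,4] -5+2=-3 >-7 → r--
[1,3] -5+-1=-6 >-7 → r--
[1,2] -5+-4=-9 <-7 → l++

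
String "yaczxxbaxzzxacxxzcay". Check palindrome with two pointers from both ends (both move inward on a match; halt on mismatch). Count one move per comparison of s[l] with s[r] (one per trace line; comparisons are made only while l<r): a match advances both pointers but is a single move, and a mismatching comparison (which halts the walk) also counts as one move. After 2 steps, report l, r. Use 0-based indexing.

l=2, r=17

l=0 r=19: 'y'=='y', l++,r--
l=1 r=18: 'a'=='a', l++,r--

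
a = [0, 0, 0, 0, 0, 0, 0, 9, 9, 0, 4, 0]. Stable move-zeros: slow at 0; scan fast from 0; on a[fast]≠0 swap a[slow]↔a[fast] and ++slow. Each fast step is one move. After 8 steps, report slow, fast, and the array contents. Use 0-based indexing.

(s=0,f=0) a[fast]=0 → fast++
(s=0,f=1) a[fast]=0 → fast++
(s=0,f=2) a[fast]=0 → fast++
(s=0,f=3) a[fast]=0 → fast++
(s=0,f=4) a[fast]=0 → fast++
(s=0,f=5) a[fast]=0 → fast++
(s=0,f=6) a[fast]=0 → fast++
(s=0,f=7) a[fast]=9≠0 swap→a[0]=9 → slow++,fast++

slow=1, fast=8, a=[9, 0, 0, 0, 0, 0, 0, 0, 9, 0, 4, 0]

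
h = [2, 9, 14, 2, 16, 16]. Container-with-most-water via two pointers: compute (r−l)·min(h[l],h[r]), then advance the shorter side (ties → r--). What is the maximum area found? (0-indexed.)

l=0 r=5: min(2,16)*5=10 best=10 *, l++
l=1 r=5: min(9,16)*4=36 best=36 *, l++
l=2 r=5: min(14,16)*3=42 best=42 *, l++
l=3 r=5: min(2,16)*2=4 best=42, l++
l=4 r=5: min(16,16)*1=16 best=42, r--

max area = 42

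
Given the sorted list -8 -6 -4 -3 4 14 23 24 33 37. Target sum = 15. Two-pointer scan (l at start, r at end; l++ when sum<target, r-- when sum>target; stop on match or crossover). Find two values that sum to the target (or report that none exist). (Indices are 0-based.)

(-8, 23)

l=0 r=9: -8+37=29 >15, r--
l=0 r=8: -8+33=25 >15, r--
l=0 r=7: -8+24=16 >15, r--
l=0 r=6: -8+23=15, found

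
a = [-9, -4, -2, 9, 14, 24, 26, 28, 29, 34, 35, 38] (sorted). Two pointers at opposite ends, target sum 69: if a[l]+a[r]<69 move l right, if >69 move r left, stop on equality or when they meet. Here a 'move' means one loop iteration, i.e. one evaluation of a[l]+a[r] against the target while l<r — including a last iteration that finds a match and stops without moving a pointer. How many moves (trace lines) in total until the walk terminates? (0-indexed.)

11 moves

[0,11] -9+38=29 <69 → l++
[1,11] -4+38=34 <69 → l++
[2,11] -2+38=36 <69 → l++
[3,11] 9+38=47 <69 → l++
[4,11] 14+38=52 <69 → l++
[5,11] 24+38=62 <69 → l++
[6,11] 26+38=64 <69 → l++
[7,11] 28+38=66 <69 → l++
[8,11] 29+38=67 <69 → l++
[9,11] 34+38=72 >69 → r--
[9,10] 34+35=69 → found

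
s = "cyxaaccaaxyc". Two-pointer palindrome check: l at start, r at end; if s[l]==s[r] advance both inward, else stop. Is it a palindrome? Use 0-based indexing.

palindrome

l=0 r=11: 'c'=='c', l++,r--
l=1 r=10: 'y'=='y', l++,r--
l=2 r=9: 'x'=='x', l++,r--
l=3 r=8: 'a'=='a', l++,r--
l=4 r=7: 'a'=='a', l++,r--
l=5 r=6: 'c'=='c', l++,r--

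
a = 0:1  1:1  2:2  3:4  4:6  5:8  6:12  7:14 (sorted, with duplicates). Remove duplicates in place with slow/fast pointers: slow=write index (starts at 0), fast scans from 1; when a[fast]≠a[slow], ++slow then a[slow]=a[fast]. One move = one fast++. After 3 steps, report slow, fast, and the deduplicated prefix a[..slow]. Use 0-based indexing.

(s=0,f=1) a[fast]=1=a[slow] dup → fast++
(s=0,f=2) a[fast]=2≠a[slow]=1 write a[1]=2 → slow++,fast++
(s=1,f=3) a[fast]=4≠a[slow]=2 write a[2]=4 → slow++,fast++

slow=2, fast=4, prefix=[1, 2, 4]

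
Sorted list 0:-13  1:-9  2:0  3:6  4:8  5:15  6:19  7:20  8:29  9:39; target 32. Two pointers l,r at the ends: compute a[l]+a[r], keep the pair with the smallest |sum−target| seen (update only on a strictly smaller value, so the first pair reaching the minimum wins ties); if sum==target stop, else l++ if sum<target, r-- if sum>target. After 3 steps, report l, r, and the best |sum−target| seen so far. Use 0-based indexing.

l=0 r=9: -13+39=26 d=6 *, l++
l=1 r=9: -9+39=30 d=2 *, l++
l=2 r=9: 0+39=39 d=7, r--

l=2, r=8, best |Δ|=2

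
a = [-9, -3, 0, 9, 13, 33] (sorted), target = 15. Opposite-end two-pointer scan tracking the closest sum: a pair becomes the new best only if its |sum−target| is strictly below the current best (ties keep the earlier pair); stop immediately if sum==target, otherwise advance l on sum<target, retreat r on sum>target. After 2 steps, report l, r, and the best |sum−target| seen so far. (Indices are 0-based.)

[0,5] -9+33=24 d=9 * → r--
[0,4] -9+13=4 d=11 → l++

l=1, r=4, best |Δ|=9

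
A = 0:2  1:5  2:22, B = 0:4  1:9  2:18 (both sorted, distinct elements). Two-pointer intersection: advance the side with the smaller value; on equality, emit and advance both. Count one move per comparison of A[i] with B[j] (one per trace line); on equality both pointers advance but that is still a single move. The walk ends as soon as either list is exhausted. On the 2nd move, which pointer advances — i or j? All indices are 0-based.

j

i=0 j=0: 2<4, i++
i=1 j=0: 5>4, j++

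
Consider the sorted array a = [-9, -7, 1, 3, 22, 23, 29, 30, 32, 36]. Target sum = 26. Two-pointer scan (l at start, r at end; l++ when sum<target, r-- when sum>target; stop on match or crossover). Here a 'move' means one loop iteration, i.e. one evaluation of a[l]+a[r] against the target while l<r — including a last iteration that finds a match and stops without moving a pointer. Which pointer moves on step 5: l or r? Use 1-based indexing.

l=1 r=10: -9+36=27 >26, r--
l=1 r=9: -9+32=23 <26, l++
l=2 r=9: -7+32=25 <26, l++
l=3 r=9: 1+32=33 >26, r--
l=3 r=8: 1+30=31 >26, r--

r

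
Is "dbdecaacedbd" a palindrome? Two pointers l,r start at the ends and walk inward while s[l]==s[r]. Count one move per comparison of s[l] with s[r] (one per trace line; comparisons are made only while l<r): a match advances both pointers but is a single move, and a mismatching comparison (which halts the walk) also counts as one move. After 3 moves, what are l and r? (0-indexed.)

l=3, r=8

l=0 r=11: 'd'=='d', l++,r--
l=1 r=10: 'b'=='b', l++,r--
l=2 r=9: 'd'=='d', l++,r--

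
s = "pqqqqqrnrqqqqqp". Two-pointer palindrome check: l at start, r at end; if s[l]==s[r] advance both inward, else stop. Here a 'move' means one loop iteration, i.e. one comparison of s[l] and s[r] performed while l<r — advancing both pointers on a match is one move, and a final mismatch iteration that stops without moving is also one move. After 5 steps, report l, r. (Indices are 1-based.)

l=6, r=10

[1,15] 'p'=='p' → l++,r--
[2,14] 'q'=='q' → l++,r--
[3,13] 'q'=='q' → l++,r--
[4,12] 'q'=='q' → l++,r--
[5,11] 'q'=='q' → l++,r--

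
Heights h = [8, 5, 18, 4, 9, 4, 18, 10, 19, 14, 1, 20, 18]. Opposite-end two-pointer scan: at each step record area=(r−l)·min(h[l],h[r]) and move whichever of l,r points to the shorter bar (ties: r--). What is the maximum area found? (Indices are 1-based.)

l=1 r=13: min(8,18)*12=96 best=96 *, l++
l=2 r=13: min(5,18)*11=55 best=96, l++
l=3 r=13: min(18,18)*10=180 best=180 *, r--
l=3 r=12: min(18,20)*9=162 best=180, l++
l=4 r=12: min(4,20)*8=32 best=180, l++
l=5 r=12: min(9,20)*7=63 best=180, l++
l=6 r=12: min(4,20)*6=24 best=180, l++
l=7 r=12: min(18,20)*5=90 best=180, l++
l=8 r=12: min(10,20)*4=40 best=180, l++
l=9 r=12: min(19,20)*3=57 best=180, l++
l=10 r=12: min(14,20)*2=28 best=180, l++
l=11 r=12: min(1,20)*1=1 best=180, l++

max area = 180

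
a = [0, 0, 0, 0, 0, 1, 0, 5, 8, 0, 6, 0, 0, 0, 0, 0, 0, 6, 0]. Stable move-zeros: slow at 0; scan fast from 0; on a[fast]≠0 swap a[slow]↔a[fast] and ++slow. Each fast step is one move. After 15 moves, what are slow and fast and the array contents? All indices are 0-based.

(s=0,f=0) a[fast]=0 → fast++
(s=0,f=1) a[fast]=0 → fast++
(s=0,f=2) a[fast]=0 → fast++
(s=0,f=3) a[fast]=0 → fast++
(s=0,f=4) a[fast]=0 → fast++
(s=0,f=5) a[fast]=1≠0 swap→a[0]=1 → slow++,fast++
(s=1,f=6) a[fast]=0 → fast++
(s=1,f=7) a[fast]=5≠0 swap→a[1]=5 → slow++,fast++
(s=2,f=8) a[fast]=8≠0 swap→a[2]=8 → slow++,fast++
(s=3,f=9) a[fast]=0 → fast++
(s=3,f=10) a[fast]=6≠0 swap→a[3]=6 → slow++,fast++
(s=4,f=11) a[fast]=0 → fast++
(s=4,f=12) a[fast]=0 → fast++
(s=4,f=13) a[fast]=0 → fast++
(s=4,f=14) a[fast]=0 → fast++

slow=4, fast=15, a=[1, 5, 8, 6, 0, 0, 0, 0, 0, 0, 0, 0, 0, 0, 0, 0, 0, 6, 0]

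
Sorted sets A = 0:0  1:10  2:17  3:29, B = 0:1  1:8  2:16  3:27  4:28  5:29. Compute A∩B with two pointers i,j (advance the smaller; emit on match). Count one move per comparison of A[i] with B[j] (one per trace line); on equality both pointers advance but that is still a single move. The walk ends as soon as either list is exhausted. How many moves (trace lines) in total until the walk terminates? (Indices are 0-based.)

9 moves

[i=0,j=0] 0<1 → i++
[i=1,j=0] 10>1 → j++
[i=1,j=1] 10>8 → j++
[i=1,j=2] 10<16 → i++
[i=2,j=2] 17>16 → j++
[i=2,j=3] 17<27 → i++
[i=3,j=3] 29>27 → j++
[i=3,j=4] 29>28 → j++
[i=3,j=5] 29==29 emit → i++,j++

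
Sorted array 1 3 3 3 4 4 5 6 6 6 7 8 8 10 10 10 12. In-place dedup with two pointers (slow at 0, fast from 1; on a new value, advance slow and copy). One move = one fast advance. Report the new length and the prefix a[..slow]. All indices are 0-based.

(s=0,f=1) a[fast]=3≠a[slow]=1 write a[1]=3 → slow++,fast++
(s=1,f=2) a[fast]=3=a[slow] dup → fast++
(s=1,f=3) a[fast]=3=a[slow] dup → fast++
(s=1,f=4) a[fast]=4≠a[slow]=3 write a[2]=4 → slow++,fast++
(s=2,f=5) a[fast]=4=a[slow] dup → fast++
(s=2,f=6) a[fast]=5≠a[slow]=4 write a[3]=5 → slow++,fast++
(s=3,f=7) a[fast]=6≠a[slow]=5 write a[4]=6 → slow++,fast++
(s=4,f=8) a[fast]=6=a[slow] dup → fast++
(s=4,f=9) a[fast]=6=a[slow] dup → fast++
(s=4,f=10) a[fast]=7≠a[slow]=6 write a[5]=7 → slow++,fast++
(s=5,f=11) a[fast]=8≠a[slow]=7 write a[6]=8 → slow++,fast++
(s=6,f=12) a[fast]=8=a[slow] dup → fast++
(s=6,f=13) a[fast]=10≠a[slow]=8 write a[7]=10 → slow++,fast++
(s=7,f=14) a[fast]=10=a[slow] dup → fast++
(s=7,f=15) a[fast]=10=a[slow] dup → fast++
(s=7,f=16) a[fast]=12≠a[slow]=10 write a[8]=12 → slow++,fast++

length 9; prefix = [1, 3, 4, 5, 6, 7, 8, 10, 12]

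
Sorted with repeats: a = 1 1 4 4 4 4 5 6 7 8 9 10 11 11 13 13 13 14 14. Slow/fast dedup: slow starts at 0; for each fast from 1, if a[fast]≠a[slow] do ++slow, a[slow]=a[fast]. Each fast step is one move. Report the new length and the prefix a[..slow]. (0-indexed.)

length 11; prefix = [1, 4, 5, 6, 7, 8, 9, 10, 11, 13, 14]

(s=0,f=1) a[fast]=1=a[slow] dup → fast++
(s=0,f=2) a[fast]=4≠a[slow]=1 write a[1]=4 → slow++,fast++
(s=1,f=3) a[fast]=4=a[slow] dup → fast++
(s=1,f=4) a[fast]=4=a[slow] dup → fast++
(s=1,f=5) a[fast]=4=a[slow] dup → fast++
(s=1,f=6) a[fast]=5≠a[slow]=4 write a[2]=5 → slow++,fast++
(s=2,f=7) a[fast]=6≠a[slow]=5 write a[3]=6 → slow++,fast++
(s=3,f=8) a[fast]=7≠a[slow]=6 write a[4]=7 → slow++,fast++
(s=4,f=9) a[fast]=8≠a[slow]=7 write a[5]=8 → slow++,fast++
(s=5,f=10) a[fast]=9≠a[slow]=8 write a[6]=9 → slow++,fast++
(s=6,f=11) a[fast]=10≠a[slow]=9 write a[7]=10 → slow++,fast++
(s=7,f=12) a[fast]=11≠a[slow]=10 write a[8]=11 → slow++,fast++
(s=8,f=13) a[fast]=11=a[slow] dup → fast++
(s=8,f=14) a[fast]=13≠a[slow]=11 write a[9]=13 → slow++,fast++
(s=9,f=15) a[fast]=13=a[slow] dup → fast++
(s=9,f=16) a[fast]=13=a[slow] dup → fast++
(s=9,f=17) a[fast]=14≠a[slow]=13 write a[10]=14 → slow++,fast++
(s=10,f=18) a[fast]=14=a[slow] dup → fast++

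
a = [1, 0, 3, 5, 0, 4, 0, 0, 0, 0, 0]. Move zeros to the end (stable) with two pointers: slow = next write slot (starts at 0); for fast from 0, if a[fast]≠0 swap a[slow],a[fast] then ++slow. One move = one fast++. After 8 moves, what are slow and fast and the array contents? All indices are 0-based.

slow=0 fast=0: a[fast]=1≠0 swap→a[0]=1, slow++,fast++
slow=1 fast=1: a[fast]=0, fast++
slow=1 fast=2: a[fast]=3≠0 swap→a[1]=3, slow++,fast++
slow=2 fast=3: a[fast]=5≠0 swap→a[2]=5, slow++,fast++
slow=3 fast=4: a[fast]=0, fast++
slow=3 fast=5: a[fast]=4≠0 swap→a[3]=4, slow++,fast++
slow=4 fast=6: a[fast]=0, fast++
slow=4 fast=7: a[fast]=0, fast++

slow=4, fast=8, a=[1, 3, 5, 4, 0, 0, 0, 0, 0, 0, 0]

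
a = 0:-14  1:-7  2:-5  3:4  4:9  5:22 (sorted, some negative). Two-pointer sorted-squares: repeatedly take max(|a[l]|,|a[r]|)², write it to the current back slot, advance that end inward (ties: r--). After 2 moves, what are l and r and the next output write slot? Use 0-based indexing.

l=1, r=4, next write slot=3

[0,5] |-14|<=|22| out[5]=484 → r--
[0,4] |-14|>|9| out[4]=196 → l++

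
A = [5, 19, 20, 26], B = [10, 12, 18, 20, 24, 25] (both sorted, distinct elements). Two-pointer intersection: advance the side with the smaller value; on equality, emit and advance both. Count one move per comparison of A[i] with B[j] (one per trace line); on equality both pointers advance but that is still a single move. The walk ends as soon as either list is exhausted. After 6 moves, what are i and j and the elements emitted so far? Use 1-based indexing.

i=4, j=5, emitted=[20]

i=1 j=1: 5<10, i++
i=2 j=1: 19>10, j++
i=2 j=2: 19>12, j++
i=2 j=3: 19>18, j++
i=2 j=4: 19<20, i++
i=3 j=4: 20==20 emit, i++,j++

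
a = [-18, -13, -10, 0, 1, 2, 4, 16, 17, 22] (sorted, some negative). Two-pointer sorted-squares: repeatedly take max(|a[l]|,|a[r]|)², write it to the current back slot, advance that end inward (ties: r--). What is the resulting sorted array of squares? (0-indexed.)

[0, 1, 4, 16, 100, 169, 256, 289, 324, 484]

l=0 r=9: |-18|<=|22| out[9]=484, r--
l=0 r=8: |-18|>|17| out[8]=324, l++
l=1 r=8: |-13|<=|17| out[7]=289, r--
l=1 r=7: |-13|<=|16| out[6]=256, r--
l=1 r=6: |-13|>|4| out[5]=169, l++
l=2 r=6: |-10|>|4| out[4]=100, l++
l=3 r=6: |0|<=|4| out[3]=16, r--
l=3 r=5: |0|<=|2| out[2]=4, r--
l=3 r=4: |0|<=|1| out[1]=1, r--
l=3 r=3: |0|<=|0| out[0]=0, r--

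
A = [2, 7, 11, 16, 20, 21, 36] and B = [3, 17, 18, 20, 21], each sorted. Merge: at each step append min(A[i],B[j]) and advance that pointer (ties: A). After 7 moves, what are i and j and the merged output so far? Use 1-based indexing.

i=5, j=4, merged so far=[2, 3, 7, 11, 16, 17, 18]

[i=1,j=1] A[i]=2<=B[j]=3 take 2 → i++
[i=2,j=1] A[i]=7>B[j]=3 take 3 → j++
[i=2,j=2] A[i]=7<=B[j]=17 take 7 → i++
[i=3,j=2] A[i]=11<=B[j]=17 take 11 → i++
[i=4,j=2] A[i]=16<=B[j]=17 take 16 → i++
[i=5,j=2] A[i]=20>B[j]=17 take 17 → j++
[i=5,j=3] A[i]=20>B[j]=18 take 18 → j++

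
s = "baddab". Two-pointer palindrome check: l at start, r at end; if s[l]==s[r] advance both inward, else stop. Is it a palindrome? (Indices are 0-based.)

palindrome

l=0 r=5: 'b'=='b', l++,r--
l=1 r=4: 'a'=='a', l++,r--
l=2 r=3: 'd'=='d', l++,r--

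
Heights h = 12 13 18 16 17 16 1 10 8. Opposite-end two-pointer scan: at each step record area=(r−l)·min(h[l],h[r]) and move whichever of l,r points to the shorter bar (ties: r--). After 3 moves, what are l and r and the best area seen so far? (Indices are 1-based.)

[1,9] min(12,8)*8=64 best=64 * → r--
[1,8] min(12,10)*7=70 best=70 * → r--
[1,7] min(12,1)*6=6 best=70 → r--

l=1, r=6, best area=70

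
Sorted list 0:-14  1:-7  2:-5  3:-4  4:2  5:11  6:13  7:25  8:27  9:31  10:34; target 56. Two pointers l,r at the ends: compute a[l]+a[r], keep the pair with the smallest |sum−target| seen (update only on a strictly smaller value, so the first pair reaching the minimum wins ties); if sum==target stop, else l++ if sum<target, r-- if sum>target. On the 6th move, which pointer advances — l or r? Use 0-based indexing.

l

l=0 r=10: -14+34=20 d=36 *, l++
l=1 r=10: -7+34=27 d=29 *, l++
l=2 r=10: -5+34=29 d=27 *, l++
l=3 r=10: -4+34=30 d=26 *, l++
l=4 r=10: 2+34=36 d=20 *, l++
l=5 r=10: 11+34=45 d=11 *, l++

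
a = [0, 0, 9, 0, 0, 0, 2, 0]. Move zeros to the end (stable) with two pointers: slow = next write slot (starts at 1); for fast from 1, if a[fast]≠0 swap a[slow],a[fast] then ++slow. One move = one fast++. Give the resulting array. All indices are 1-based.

[9, 2, 0, 0, 0, 0, 0, 0]

slow=1 fast=1: a[fast]=0, fast++
slow=1 fast=2: a[fast]=0, fast++
slow=1 fast=3: a[fast]=9≠0 swap→a[1]=9, slow++,fast++
slow=2 fast=4: a[fast]=0, fast++
slow=2 fast=5: a[fast]=0, fast++
slow=2 fast=6: a[fast]=0, fast++
slow=2 fast=7: a[fast]=2≠0 swap→a[2]=2, slow++,fast++
slow=3 fast=8: a[fast]=0, fast++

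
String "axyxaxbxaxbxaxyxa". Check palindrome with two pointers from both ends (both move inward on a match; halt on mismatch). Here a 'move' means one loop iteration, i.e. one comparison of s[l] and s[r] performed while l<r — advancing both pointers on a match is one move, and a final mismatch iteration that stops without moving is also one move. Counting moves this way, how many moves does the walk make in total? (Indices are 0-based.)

8 moves

l=0 r=16: 'a'=='a', l++,r--
l=1 r=15: 'x'=='x', l++,r--
l=2 r=14: 'y'=='y', l++,r--
l=3 r=13: 'x'=='x', l++,r--
l=4 r=12: 'a'=='a', l++,r--
l=5 r=11: 'x'=='x', l++,r--
l=6 r=10: 'b'=='b', l++,r--
l=7 r=9: 'x'=='x', l++,r--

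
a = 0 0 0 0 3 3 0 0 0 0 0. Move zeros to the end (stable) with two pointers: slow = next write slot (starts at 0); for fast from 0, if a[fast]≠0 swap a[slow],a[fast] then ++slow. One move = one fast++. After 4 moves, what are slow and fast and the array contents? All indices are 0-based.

slow=0, fast=4, a=[0, 0, 0, 0, 3, 3, 0, 0, 0, 0, 0]

(s=0,f=0) a[fast]=0 → fast++
(s=0,f=1) a[fast]=0 → fast++
(s=0,f=2) a[fast]=0 → fast++
(s=0,f=3) a[fast]=0 → fast++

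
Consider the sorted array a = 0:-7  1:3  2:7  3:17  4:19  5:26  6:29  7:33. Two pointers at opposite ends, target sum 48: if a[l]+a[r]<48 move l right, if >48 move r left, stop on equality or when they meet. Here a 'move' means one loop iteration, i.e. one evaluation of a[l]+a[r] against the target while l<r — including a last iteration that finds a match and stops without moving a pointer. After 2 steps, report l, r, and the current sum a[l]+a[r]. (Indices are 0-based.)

l=0 r=7: -7+33=26 <48, l++
l=1 r=7: 3+33=36 <48, l++

l=2, r=7, sum=40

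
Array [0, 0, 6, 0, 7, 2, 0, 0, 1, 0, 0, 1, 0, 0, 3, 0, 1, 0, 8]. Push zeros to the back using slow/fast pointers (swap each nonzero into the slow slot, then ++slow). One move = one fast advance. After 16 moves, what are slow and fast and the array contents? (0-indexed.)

slow=0 fast=0: a[fast]=0, fast++
slow=0 fast=1: a[fast]=0, fast++
slow=0 fast=2: a[fast]=6≠0 swap→a[0]=6, slow++,fast++
slow=1 fast=3: a[fast]=0, fast++
slow=1 fast=4: a[fast]=7≠0 swap→a[1]=7, slow++,fast++
slow=2 fast=5: a[fast]=2≠0 swap→a[2]=2, slow++,fast++
slow=3 fast=6: a[fast]=0, fast++
slow=3 fast=7: a[fast]=0, fast++
slow=3 fast=8: a[fast]=1≠0 swap→a[3]=1, slow++,fast++
slow=4 fast=9: a[fast]=0, fast++
slow=4 fast=10: a[fast]=0, fast++
slow=4 fast=11: a[fast]=1≠0 swap→a[4]=1, slow++,fast++
slow=5 fast=12: a[fast]=0, fast++
slow=5 fast=13: a[fast]=0, fast++
slow=5 fast=14: a[fast]=3≠0 swap→a[5]=3, slow++,fast++
slow=6 fast=15: a[fast]=0, fast++

slow=6, fast=16, a=[6, 7, 2, 1, 1, 3, 0, 0, 0, 0, 0, 0, 0, 0, 0, 0, 1, 0, 8]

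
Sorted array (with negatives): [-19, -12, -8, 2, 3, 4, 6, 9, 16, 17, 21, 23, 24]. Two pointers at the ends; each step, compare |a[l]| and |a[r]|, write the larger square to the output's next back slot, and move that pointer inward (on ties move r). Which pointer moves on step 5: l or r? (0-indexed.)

l=0 r=12: |-19|<=|24| out[12]=576, r--
l=0 r=11: |-19|<=|23| out[11]=529, r--
l=0 r=10: |-19|<=|21| out[10]=441, r--
l=0 r=9: |-19|>|17| out[9]=361, l++
l=1 r=9: |-12|<=|17| out[8]=289, r--

r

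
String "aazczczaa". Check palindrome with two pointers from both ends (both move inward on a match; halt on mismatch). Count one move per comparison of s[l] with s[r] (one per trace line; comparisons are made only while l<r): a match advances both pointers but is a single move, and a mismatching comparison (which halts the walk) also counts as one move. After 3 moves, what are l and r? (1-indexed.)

l=4, r=6

[1,9] 'a'=='a' → l++,r--
[2,8] 'a'=='a' → l++,r--
[3,7] 'z'=='z' → l++,r--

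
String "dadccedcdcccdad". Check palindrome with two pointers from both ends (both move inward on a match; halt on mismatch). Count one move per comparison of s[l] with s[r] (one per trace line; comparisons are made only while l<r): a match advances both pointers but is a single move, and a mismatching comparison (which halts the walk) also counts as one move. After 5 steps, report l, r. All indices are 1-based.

[1,15] 'd'=='d' → l++,r--
[2,14] 'a'=='a' → l++,r--
[3,13] 'd'=='d' → l++,r--
[4,12] 'c'=='c' → l++,r--
[5,11] 'c'=='c' → l++,r--

l=6, r=10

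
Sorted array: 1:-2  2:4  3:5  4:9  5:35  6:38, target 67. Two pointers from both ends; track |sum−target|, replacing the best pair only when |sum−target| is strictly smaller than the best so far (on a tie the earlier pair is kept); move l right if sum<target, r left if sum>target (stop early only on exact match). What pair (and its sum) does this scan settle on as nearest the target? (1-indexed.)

pair (35, 38) with sum 73 (|Δ|=6)

l=1 r=6: -2+38=36 d=31 *, l++
l=2 r=6: 4+38=42 d=25 *, l++
l=3 r=6: 5+38=43 d=24 *, l++
l=4 r=6: 9+38=47 d=20 *, l++
l=5 r=6: 35+38=73 d=6 *, r--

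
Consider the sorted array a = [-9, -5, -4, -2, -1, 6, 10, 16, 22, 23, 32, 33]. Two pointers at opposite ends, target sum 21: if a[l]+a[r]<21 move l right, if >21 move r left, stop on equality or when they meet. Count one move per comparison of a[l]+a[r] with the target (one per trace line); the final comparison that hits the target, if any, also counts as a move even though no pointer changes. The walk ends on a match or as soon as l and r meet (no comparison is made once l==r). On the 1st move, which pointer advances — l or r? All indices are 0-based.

r

l=0 r=11: -9+33=24 >21, r--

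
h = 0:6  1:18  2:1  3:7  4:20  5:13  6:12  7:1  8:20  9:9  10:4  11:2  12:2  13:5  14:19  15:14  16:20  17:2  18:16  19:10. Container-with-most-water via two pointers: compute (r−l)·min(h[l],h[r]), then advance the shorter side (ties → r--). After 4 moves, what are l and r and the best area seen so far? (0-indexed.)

l=0 r=19: min(6,10)*19=114 best=114 *, l++
l=1 r=19: min(18,10)*18=180 best=180 *, r--
l=1 r=18: min(18,16)*17=272 best=272 *, r--
l=1 r=17: min(18,2)*16=32 best=272, r--

l=1, r=16, best area=272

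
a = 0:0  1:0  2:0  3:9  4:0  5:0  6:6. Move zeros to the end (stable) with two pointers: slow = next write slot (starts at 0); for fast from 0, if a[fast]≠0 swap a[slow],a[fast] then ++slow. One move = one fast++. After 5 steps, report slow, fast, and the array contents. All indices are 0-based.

slow=1, fast=5, a=[9, 0, 0, 0, 0, 0, 6]

(s=0,f=0) a[fast]=0 → fast++
(s=0,f=1) a[fast]=0 → fast++
(s=0,f=2) a[fast]=0 → fast++
(s=0,f=3) a[fast]=9≠0 swap→a[0]=9 → slow++,fast++
(s=1,f=4) a[fast]=0 → fast++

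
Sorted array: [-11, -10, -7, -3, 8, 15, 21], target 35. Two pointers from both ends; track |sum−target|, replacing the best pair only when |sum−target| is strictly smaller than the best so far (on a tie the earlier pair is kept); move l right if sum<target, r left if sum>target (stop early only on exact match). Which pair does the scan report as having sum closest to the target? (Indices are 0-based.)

[0,6] -11+21=10 d=25 * → l++
[1,6] -10+21=11 d=24 * → l++
[2,6] -7+21=14 d=21 * → l++
[3,6] -3+21=18 d=17 * → l++
[4,6] 8+21=29 d=6 * → l++
[5,6] 15+21=36 d=1 * → r--

pair (15, 21) with sum 36 (|Δ|=1)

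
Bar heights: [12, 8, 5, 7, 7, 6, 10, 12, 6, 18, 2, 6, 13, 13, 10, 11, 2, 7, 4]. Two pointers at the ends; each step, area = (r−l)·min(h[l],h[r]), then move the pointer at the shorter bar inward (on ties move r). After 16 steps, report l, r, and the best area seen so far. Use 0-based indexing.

l=9, r=11, best area=165

[0,18] min(12,4)*18=72 best=72 * → r--
[0,17] min(12,7)*17=119 best=119 * → r--
[0,16] min(12,2)*16=32 best=119 → r--
[0,15] min(12,11)*15=165 best=165 * → r--
[0,14] min(12,10)*14=140 best=165 → r--
[0,13] min(12,13)*13=156 best=165 → l++
[1,13] min(8,13)*12=96 best=165 → l++
[2,13] min(5,13)*11=55 best=165 → l++
[3,13] min(7,13)*10=70 best=165 → l++
[4,13] min(7,13)*9=63 best=165 → l++
[5,13] min(6,13)*8=48 best=165 → l++
[6,13] min(10,13)*7=70 best=165 → l++
[7,13] min(12,13)*6=72 best=165 → l++
[8,13] min(6,13)*5=30 best=165 → l++
[9,13] min(18,13)*4=52 best=165 → r--
[9,12] min(18,13)*3=39 best=165 → r--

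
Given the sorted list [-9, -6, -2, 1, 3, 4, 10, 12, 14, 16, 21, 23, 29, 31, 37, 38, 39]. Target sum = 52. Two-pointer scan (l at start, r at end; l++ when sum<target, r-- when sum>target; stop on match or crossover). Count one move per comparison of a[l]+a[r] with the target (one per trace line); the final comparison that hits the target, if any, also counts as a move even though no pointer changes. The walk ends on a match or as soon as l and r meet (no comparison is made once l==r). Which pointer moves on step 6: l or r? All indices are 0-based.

l=0 r=16: -9+39=30 <52, l++
l=1 r=16: -6+39=33 <52, l++
l=2 r=16: -2+39=37 <52, l++
l=3 r=16: 1+39=40 <52, l++
l=4 r=16: 3+39=42 <52, l++
l=5 r=16: 4+39=43 <52, l++

l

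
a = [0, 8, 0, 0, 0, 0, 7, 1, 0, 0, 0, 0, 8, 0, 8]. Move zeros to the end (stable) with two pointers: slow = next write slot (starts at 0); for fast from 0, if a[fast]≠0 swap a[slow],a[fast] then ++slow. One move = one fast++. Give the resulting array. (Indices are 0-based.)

[8, 7, 1, 8, 8, 0, 0, 0, 0, 0, 0, 0, 0, 0, 0]

(s=0,f=0) a[fast]=0 → fast++
(s=0,f=1) a[fast]=8≠0 swap→a[0]=8 → slow++,fast++
(s=1,f=2) a[fast]=0 → fast++
(s=1,f=3) a[fast]=0 → fast++
(s=1,f=4) a[fast]=0 → fast++
(s=1,f=5) a[fast]=0 → fast++
(s=1,f=6) a[fast]=7≠0 swap→a[1]=7 → slow++,fast++
(s=2,f=7) a[fast]=1≠0 swap→a[2]=1 → slow++,fast++
(s=3,f=8) a[fast]=0 → fast++
(s=3,f=9) a[fast]=0 → fast++
(s=3,f=10) a[fast]=0 → fast++
(s=3,f=11) a[fast]=0 → fast++
(s=3,f=12) a[fast]=8≠0 swap→a[3]=8 → slow++,fast++
(s=4,f=13) a[fast]=0 → fast++
(s=4,f=14) a[fast]=8≠0 swap→a[4]=8 → slow++,fast++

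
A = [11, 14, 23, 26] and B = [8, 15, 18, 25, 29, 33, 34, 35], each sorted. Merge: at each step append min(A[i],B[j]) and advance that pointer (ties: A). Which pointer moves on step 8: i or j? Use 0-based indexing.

i=0 j=0: A[i]=11>B[j]=8 take 8, j++
i=0 j=1: A[i]=11<=B[j]=15 take 11, i++
i=1 j=1: A[i]=14<=B[j]=15 take 14, i++
i=2 j=1: A[i]=23>B[j]=15 take 15, j++
i=2 j=2: A[i]=23>B[j]=18 take 18, j++
i=2 j=3: A[i]=23<=B[j]=25 take 23, i++
i=3 j=3: A[i]=26>B[j]=25 take 25, j++
i=3 j=4: A[i]=26<=B[j]=29 take 26, i++

i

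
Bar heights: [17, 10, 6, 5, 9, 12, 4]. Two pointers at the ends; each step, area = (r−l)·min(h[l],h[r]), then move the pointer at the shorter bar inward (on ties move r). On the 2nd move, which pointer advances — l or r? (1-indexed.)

r

l=1 r=7: min(17,4)*6=24 best=24 *, r--
l=1 r=6: min(17,12)*5=60 best=60 *, r--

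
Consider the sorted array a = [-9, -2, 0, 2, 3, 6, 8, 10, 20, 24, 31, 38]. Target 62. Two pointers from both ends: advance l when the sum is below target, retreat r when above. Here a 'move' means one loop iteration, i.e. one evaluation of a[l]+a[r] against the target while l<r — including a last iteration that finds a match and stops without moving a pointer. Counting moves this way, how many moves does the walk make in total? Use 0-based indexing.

[0,11] -9+38=29 <62 → l++
[1,11] -2+38=36 <62 → l++
[2,11] 0+38=38 <62 → l++
[3,11] 2+38=40 <62 → l++
[4,11] 3+38=41 <62 → l++
[5,11] 6+38=44 <62 → l++
[6,11] 8+38=46 <62 → l++
[7,11] 10+38=48 <62 → l++
[8,11] 20+38=58 <62 → l++
[9,11] 24+38=62 → found

10 moves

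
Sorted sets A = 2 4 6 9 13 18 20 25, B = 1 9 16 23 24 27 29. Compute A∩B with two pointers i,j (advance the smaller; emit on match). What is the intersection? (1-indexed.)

[i=1,j=1] 2>1 → j++
[i=1,j=2] 2<9 → i++
[i=2,j=2] 4<9 → i++
[i=3,j=2] 6<9 → i++
[i=4,j=2] 9==9 emit → i++,j++
[i=5,j=3] 13<16 → i++
[i=6,j=3] 18>16 → j++
[i=6,j=4] 18<23 → i++
[i=7,j=4] 20<23 → i++
[i=8,j=4] 25>23 → j++
[i=8,j=5] 25>24 → j++
[i=8,j=6] 25<27 → i++

intersection = [9]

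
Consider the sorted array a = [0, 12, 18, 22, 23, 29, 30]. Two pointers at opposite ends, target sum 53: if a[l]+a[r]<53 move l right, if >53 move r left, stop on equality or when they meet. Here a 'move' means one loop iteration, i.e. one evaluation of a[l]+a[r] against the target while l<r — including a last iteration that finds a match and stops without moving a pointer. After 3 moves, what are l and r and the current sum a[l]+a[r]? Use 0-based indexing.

l=0 r=6: 0+30=30 <53, l++
l=1 r=6: 12+30=42 <53, l++
l=2 r=6: 18+30=48 <53, l++

l=3, r=6, sum=52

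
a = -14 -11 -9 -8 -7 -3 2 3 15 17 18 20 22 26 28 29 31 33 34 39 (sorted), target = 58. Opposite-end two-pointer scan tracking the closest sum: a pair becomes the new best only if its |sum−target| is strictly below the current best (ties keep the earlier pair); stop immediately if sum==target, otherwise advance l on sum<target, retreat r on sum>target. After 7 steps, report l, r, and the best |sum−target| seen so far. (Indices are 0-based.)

l=0 r=19: -14+39=25 d=33 *, l++
l=1 r=19: -11+39=28 d=30 *, l++
l=2 r=19: -9+39=30 d=28 *, l++
l=3 r=19: -8+39=31 d=27 *, l++
l=4 r=19: -7+39=32 d=26 *, l++
l=5 r=19: -3+39=36 d=22 *, l++
l=6 r=19: 2+39=41 d=17 *, l++

l=7, r=19, best |Δ|=17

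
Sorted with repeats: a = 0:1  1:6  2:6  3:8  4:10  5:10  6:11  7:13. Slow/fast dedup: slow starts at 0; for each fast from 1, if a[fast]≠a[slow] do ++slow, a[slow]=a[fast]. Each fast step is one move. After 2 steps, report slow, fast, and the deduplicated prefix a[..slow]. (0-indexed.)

slow=0 fast=1: a[fast]=6≠a[slow]=1 write a[1]=6, slow++,fast++
slow=1 fast=2: a[fast]=6=a[slow] dup, fast++

slow=1, fast=3, prefix=[1, 6]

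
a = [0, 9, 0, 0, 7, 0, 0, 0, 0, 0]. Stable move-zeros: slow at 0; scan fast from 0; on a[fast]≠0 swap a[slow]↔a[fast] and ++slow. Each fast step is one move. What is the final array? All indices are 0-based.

(s=0,f=0) a[fast]=0 → fast++
(s=0,f=1) a[fast]=9≠0 swap→a[0]=9 → slow++,fast++
(s=1,f=2) a[fast]=0 → fast++
(s=1,f=3) a[fast]=0 → fast++
(s=1,f=4) a[fast]=7≠0 swap→a[1]=7 → slow++,fast++
(s=2,f=5) a[fast]=0 → fast++
(s=2,f=6) a[fast]=0 → fast++
(s=2,f=7) a[fast]=0 → fast++
(s=2,f=8) a[fast]=0 → fast++
(s=2,f=9) a[fast]=0 → fast++

[9, 7, 0, 0, 0, 0, 0, 0, 0, 0]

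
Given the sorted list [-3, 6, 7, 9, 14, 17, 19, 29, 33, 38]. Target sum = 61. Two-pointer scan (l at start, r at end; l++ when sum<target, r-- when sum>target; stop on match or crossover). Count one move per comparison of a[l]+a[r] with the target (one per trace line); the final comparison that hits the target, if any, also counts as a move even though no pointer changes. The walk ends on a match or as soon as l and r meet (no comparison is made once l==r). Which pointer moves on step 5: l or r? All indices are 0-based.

l

l=0 r=9: -3+38=35 <61, l++
l=1 r=9: 6+38=44 <61, l++
l=2 r=9: 7+38=45 <61, l++
l=3 r=9: 9+38=47 <61, l++
l=4 r=9: 14+38=52 <61, l++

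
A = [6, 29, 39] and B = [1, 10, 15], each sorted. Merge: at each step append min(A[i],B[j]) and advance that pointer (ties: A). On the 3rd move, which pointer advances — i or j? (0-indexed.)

j

i=0 j=0: A[i]=6>B[j]=1 take 1, j++
i=0 j=1: A[i]=6<=B[j]=10 take 6, i++
i=1 j=1: A[i]=29>B[j]=10 take 10, j++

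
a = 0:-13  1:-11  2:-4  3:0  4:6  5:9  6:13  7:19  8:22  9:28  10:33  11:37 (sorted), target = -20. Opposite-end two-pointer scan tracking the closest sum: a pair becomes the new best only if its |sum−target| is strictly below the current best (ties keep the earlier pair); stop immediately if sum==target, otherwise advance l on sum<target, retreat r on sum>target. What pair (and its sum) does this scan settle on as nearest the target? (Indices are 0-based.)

[0,11] -13+37=24 d=44 * → r--
[0,10] -13+33=20 d=40 * → r--
[0,9] -13+28=15 d=35 * → r--
[0,8] -13+22=9 d=29 * → r--
[0,7] -13+19=6 d=26 * → r--
[0,6] -13+13=0 d=20 * → r--
[0,5] -13+9=-4 d=16 * → r--
[0,4] -13+6=-7 d=13 * → r--
[0,3] -13+0=-13 d=7 * → r--
[0,2] -13+-4=-17 d=3 * → r--
[0,1] -13+-11=-24 d=4 → l++

pair (-13, -4) with sum -17 (|Δ|=3)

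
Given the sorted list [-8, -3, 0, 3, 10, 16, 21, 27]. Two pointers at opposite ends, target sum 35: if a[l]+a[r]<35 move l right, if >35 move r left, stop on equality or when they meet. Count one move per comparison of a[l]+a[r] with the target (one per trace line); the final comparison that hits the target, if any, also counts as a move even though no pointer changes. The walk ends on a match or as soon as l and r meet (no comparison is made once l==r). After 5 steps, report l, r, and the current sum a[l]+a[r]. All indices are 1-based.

[1,8] -8+27=19 <35 → l++
[2,8] -3+27=24 <35 → l++
[3,8] 0+27=27 <35 → l++
[4,8] 3+27=30 <35 → l++
[5,8] 10+27=37 >35 → r--

l=5, r=7, sum=31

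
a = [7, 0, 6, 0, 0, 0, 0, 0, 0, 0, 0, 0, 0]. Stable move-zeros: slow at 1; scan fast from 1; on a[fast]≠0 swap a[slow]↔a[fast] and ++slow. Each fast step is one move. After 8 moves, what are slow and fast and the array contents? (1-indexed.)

slow=1 fast=1: a[fast]=7≠0 swap→a[1]=7, slow++,fast++
slow=2 fast=2: a[fast]=0, fast++
slow=2 fast=3: a[fast]=6≠0 swap→a[2]=6, slow++,fast++
slow=3 fast=4: a[fast]=0, fast++
slow=3 fast=5: a[fast]=0, fast++
slow=3 fast=6: a[fast]=0, fast++
slow=3 fast=7: a[fast]=0, fast++
slow=3 fast=8: a[fast]=0, fast++

slow=3, fast=9, a=[7, 6, 0, 0, 0, 0, 0, 0, 0, 0, 0, 0, 0]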